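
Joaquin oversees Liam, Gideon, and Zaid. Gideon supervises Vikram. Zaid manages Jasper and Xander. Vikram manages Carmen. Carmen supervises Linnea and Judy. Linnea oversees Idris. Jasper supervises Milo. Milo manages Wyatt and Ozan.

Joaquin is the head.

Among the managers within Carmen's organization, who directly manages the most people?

Direct-report counts within Carmen's organization: Carmen has 2; Linnea has 1. The largest is 2, held by Carmen.

Carmen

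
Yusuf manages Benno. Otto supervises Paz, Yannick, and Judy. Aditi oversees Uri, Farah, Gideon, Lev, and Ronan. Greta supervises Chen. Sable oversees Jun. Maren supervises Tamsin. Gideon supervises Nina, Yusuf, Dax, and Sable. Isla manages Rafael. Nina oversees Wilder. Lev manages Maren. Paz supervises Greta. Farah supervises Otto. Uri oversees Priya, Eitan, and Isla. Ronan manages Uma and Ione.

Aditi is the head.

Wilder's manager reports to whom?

Gideon

Wilder reports to Nina, and Nina reports to Gideon. So Wilder's skip-level manager is Gideon.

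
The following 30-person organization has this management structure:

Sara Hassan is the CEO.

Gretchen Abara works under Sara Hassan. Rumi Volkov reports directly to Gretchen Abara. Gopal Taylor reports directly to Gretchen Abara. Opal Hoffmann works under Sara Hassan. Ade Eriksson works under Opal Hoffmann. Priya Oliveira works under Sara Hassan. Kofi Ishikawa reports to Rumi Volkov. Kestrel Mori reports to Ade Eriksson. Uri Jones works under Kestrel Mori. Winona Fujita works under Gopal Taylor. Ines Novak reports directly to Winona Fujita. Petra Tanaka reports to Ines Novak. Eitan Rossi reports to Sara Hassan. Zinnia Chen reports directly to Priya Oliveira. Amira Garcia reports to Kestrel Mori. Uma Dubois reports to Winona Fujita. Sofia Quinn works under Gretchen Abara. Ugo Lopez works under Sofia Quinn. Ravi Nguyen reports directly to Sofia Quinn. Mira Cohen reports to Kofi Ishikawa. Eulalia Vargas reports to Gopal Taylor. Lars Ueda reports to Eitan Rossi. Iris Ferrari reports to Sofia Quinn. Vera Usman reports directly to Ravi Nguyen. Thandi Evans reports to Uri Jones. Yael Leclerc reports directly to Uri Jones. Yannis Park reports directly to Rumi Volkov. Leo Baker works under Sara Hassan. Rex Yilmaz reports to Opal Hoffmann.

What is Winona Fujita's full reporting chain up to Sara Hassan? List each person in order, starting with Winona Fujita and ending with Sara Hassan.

Winona Fujita reports to Gopal Taylor. Gopal Taylor reports to Gretchen Abara. Gretchen Abara reports to Sara Hassan. Sara Hassan is at the top.

Winona Fujita -> Gopal Taylor -> Gretchen Abara -> Sara Hassan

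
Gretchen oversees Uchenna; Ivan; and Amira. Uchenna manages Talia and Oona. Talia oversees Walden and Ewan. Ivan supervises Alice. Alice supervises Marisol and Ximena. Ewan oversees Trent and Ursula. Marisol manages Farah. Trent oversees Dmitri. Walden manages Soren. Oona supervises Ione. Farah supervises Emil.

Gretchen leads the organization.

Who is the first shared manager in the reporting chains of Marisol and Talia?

Marisol's chain of managers is Alice, Ivan, Gretchen. Talia's chain of managers is Uchenna, Gretchen. The first manager that appears in both chains is Gretchen.

Gretchen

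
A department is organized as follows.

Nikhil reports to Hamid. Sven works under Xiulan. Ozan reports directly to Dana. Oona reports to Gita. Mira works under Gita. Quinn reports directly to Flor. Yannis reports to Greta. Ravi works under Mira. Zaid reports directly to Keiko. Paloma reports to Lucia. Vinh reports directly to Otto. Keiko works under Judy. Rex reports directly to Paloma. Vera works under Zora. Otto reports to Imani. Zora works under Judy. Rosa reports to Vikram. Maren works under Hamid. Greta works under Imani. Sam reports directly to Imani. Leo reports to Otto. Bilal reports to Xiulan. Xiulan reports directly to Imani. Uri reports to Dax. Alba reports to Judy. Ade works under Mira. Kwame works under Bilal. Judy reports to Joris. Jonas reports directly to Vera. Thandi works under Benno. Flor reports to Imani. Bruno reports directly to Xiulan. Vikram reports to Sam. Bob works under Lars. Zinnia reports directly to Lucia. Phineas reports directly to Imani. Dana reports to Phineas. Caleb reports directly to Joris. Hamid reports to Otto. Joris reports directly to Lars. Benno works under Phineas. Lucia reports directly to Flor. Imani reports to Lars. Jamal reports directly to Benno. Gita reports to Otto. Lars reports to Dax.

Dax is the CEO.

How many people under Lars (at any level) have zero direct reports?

The people in Lars's organization with no one reporting to them are Bob, Caleb, Jonas, Alba, Zaid, Yannis, Rosa, Zinnia, Rex, Quinn, Jamal, Thandi, Ozan, Sven, Bruno, Kwame, Leo, Vinh, Nikhil, Maren, Ade, Ravi, Oona. That is 23.

23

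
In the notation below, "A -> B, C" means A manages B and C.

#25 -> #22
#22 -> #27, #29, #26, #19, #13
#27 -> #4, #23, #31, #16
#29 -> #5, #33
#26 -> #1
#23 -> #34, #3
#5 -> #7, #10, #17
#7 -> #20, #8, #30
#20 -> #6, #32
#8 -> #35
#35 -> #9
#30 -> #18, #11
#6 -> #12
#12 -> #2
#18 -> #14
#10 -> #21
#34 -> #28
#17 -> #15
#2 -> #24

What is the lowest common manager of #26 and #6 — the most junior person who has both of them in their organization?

#22

#26's chain of managers is #22, #25. #6's chain of managers is #20, #7, #5, #29, #22, #25. The first manager that appears in both chains is #22.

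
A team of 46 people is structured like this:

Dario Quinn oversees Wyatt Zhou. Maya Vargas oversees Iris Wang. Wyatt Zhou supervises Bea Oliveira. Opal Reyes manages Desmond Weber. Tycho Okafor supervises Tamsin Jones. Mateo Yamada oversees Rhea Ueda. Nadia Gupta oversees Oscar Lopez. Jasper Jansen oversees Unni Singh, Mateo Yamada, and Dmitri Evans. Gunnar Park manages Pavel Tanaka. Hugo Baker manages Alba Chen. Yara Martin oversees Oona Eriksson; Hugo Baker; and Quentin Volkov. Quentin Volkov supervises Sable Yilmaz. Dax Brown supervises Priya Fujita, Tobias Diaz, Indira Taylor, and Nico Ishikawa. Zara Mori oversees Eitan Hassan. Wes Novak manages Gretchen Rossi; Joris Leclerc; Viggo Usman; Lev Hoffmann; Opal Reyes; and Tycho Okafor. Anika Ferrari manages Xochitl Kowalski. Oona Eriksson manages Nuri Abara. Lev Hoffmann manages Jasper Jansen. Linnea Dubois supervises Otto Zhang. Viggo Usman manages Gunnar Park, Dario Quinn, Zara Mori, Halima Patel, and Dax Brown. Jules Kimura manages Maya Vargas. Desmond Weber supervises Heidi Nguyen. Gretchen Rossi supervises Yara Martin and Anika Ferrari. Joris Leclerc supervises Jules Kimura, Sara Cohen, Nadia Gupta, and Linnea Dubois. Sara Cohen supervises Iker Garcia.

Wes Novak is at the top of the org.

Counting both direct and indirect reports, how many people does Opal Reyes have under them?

2

Opal Reyes directly manages Desmond Weber. Under Desmond Weber: Heidi Nguyen (1). That's 2 in total.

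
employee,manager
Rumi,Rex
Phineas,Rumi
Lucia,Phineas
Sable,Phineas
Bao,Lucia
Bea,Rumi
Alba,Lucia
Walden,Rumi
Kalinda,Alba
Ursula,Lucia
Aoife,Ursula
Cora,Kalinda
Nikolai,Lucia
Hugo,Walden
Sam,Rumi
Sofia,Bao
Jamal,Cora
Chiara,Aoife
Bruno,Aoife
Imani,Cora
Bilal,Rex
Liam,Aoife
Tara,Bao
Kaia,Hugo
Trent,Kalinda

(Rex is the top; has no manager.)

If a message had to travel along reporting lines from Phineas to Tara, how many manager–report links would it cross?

3

Tara is in Phineas's organization: the chain from Tara up to Phineas is Tara → Bao → Lucia → Phineas, which is 3 links.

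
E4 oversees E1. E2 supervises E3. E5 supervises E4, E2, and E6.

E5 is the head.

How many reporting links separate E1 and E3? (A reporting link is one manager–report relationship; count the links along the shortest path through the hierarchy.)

E1 is 2 levels below E5, and E3 is 2 levels below E5 (their lowest common manager). The shortest path runs up from E1 to E5 and back down to E3: 2 + 2 = 4 links.

4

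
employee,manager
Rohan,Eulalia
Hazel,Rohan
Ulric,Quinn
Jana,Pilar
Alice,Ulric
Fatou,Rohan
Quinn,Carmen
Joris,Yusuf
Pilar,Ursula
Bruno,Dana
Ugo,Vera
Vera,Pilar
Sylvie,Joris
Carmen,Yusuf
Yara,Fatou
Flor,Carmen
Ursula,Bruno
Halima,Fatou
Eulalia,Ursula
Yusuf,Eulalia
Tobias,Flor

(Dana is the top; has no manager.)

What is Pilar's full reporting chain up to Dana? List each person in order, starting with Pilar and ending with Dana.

Pilar reports to Ursula. Ursula reports to Bruno. Bruno reports to Dana. Dana is at the top.

Pilar -> Ursula -> Bruno -> Dana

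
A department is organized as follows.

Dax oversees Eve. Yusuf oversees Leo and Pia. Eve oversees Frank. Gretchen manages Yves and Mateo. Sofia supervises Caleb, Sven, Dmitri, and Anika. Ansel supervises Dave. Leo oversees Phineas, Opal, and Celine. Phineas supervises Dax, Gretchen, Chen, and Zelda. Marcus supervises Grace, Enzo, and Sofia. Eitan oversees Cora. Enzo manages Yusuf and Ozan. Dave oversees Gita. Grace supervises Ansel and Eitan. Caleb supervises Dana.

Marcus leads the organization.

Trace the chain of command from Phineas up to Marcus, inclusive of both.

Phineas reports to Leo. Leo reports to Yusuf. Yusuf reports to Enzo. Enzo reports to Marcus. Marcus is at the top.

Phineas -> Leo -> Yusuf -> Enzo -> Marcus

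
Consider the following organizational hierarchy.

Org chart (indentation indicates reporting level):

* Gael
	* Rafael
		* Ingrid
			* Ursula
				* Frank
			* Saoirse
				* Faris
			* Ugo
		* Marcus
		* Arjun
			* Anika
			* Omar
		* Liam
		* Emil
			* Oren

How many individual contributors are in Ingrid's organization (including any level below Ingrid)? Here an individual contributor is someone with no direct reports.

The people in Ingrid's organization with no one reporting to them are Ugo, Faris, Frank. That is 3.

3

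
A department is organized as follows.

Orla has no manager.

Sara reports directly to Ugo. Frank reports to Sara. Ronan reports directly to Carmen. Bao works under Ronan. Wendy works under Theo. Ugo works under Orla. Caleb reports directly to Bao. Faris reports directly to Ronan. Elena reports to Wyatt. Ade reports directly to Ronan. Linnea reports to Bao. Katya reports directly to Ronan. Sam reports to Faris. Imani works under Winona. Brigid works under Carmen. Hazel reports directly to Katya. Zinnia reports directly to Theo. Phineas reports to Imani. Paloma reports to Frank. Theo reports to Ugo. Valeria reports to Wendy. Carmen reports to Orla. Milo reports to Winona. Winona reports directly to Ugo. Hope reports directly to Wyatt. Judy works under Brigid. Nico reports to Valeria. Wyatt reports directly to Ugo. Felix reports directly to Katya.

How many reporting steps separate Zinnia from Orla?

Chain from Zinnia up to Orla: Zinnia → Theo → Ugo → Orla. That is 3 steps up, so Zinnia is 3 levels below Orla.

3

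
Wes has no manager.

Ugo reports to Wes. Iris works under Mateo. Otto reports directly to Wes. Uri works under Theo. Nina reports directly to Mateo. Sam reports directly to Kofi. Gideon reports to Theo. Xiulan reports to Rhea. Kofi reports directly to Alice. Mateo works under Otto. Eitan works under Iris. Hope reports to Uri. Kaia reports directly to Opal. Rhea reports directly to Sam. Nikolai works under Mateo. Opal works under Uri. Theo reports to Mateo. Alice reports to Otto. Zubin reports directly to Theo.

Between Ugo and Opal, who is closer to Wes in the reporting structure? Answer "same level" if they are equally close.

Ugo is 1 level below Wes; Opal is 5. Ugo is higher.

Ugo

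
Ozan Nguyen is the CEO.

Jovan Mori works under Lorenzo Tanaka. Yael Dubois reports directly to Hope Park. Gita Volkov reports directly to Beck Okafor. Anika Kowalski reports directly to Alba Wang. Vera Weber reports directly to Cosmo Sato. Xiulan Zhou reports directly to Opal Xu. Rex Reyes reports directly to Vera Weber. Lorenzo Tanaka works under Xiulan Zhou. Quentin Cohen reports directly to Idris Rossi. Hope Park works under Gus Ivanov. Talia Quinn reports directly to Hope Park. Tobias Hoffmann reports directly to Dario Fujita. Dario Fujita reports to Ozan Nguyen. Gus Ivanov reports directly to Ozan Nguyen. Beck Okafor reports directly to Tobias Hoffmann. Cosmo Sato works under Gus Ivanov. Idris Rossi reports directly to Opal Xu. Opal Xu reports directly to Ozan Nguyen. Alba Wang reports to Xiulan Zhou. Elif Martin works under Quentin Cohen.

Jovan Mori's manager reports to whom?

Jovan Mori reports to Lorenzo Tanaka, and Lorenzo Tanaka reports to Xiulan Zhou. So Jovan Mori's skip-level manager is Xiulan Zhou.

Xiulan Zhou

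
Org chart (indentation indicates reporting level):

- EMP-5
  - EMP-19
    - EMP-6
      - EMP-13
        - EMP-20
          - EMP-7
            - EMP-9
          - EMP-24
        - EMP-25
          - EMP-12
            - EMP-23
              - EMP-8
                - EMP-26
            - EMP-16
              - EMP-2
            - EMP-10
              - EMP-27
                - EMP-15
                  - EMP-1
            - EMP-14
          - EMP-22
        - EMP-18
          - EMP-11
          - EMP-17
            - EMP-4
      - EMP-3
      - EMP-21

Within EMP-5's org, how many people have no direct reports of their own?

The people in EMP-5's organization with no one reporting to them are EMP-21, EMP-3, EMP-4, EMP-11, EMP-22, EMP-14, EMP-1, EMP-2, EMP-26, EMP-24, EMP-9. That is 11.

11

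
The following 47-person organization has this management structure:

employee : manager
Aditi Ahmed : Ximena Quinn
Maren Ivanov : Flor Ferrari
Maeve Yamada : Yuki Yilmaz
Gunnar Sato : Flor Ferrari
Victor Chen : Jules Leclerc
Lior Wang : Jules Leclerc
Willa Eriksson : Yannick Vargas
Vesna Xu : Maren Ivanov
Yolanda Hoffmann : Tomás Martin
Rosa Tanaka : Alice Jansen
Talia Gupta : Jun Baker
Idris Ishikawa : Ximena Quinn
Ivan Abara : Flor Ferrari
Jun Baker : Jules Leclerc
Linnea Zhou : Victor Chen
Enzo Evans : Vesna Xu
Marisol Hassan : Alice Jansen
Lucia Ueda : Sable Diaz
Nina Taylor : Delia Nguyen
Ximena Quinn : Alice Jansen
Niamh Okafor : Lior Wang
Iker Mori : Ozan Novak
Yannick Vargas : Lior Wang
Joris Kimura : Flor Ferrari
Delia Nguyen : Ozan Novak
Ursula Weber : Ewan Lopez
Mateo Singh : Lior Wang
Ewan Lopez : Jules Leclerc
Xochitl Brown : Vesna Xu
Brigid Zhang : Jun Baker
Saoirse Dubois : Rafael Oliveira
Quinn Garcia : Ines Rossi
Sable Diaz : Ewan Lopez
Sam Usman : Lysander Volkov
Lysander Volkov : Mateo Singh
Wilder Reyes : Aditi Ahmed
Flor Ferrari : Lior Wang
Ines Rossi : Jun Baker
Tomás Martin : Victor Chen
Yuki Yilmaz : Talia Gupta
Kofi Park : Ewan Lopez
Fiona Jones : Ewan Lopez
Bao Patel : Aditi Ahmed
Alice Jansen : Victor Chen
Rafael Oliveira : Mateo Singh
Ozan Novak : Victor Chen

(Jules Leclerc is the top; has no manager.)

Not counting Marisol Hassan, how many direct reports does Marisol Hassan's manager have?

Marisol Hassan reports to Alice Jansen. Alice Jansen's other direct reports are Ximena Quinn, Rosa Tanaka — 2 peers.

2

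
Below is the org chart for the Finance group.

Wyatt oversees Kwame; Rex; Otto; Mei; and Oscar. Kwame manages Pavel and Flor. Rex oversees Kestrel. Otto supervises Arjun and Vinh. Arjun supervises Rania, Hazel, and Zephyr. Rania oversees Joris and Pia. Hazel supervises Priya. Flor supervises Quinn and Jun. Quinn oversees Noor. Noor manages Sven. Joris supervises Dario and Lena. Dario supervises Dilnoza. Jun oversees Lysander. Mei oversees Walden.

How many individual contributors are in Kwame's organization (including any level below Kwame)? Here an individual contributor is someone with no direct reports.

3

The people in Kwame's organization with no one reporting to them are Lysander, Sven, Pavel. That is 3.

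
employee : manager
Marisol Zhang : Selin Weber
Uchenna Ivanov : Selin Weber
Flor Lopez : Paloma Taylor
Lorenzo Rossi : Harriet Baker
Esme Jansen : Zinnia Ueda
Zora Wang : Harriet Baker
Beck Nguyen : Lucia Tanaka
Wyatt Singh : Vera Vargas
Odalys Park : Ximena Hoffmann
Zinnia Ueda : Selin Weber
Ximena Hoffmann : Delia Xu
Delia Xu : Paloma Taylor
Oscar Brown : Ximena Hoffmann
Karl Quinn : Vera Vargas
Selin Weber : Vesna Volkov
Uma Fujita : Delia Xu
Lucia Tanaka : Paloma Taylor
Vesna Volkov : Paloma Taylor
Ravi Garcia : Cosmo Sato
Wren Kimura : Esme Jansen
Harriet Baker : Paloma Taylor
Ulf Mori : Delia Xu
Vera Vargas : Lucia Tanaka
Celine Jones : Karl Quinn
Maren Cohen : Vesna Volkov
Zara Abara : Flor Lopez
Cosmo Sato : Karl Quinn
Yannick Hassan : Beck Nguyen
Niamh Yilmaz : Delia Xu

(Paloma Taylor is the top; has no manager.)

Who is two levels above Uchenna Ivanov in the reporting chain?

Uchenna Ivanov reports to Selin Weber, and Selin Weber reports to Vesna Volkov. So Uchenna Ivanov's skip-level manager is Vesna Volkov.

Vesna Volkov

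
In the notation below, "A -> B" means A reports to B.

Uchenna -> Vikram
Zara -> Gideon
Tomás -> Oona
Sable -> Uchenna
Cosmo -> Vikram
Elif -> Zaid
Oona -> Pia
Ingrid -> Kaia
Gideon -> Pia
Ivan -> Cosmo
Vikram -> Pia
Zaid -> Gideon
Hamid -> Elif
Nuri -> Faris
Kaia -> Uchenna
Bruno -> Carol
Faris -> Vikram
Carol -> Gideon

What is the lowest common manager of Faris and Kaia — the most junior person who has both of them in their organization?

Faris's chain of managers is Vikram, Pia. Kaia's chain of managers is Uchenna, Vikram, Pia. The first manager that appears in both chains is Vikram.

Vikram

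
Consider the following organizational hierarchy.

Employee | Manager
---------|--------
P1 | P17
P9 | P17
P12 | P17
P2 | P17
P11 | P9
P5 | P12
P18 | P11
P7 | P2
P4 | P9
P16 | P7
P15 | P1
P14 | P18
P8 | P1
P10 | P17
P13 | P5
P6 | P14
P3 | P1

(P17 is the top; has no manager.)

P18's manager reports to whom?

P18 reports to P11, and P11 reports to P9. So P18's skip-level manager is P9.

P9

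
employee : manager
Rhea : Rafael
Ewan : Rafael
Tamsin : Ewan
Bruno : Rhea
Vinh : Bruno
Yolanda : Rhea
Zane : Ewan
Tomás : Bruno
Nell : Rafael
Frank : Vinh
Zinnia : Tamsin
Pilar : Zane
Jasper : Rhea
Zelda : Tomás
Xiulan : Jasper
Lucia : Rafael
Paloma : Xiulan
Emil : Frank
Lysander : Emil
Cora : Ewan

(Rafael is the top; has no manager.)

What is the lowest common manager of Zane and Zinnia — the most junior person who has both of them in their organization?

Zane's chain of managers is Ewan, Rafael. Zinnia's chain of managers is Tamsin, Ewan, Rafael. The first manager that appears in both chains is Ewan.

Ewan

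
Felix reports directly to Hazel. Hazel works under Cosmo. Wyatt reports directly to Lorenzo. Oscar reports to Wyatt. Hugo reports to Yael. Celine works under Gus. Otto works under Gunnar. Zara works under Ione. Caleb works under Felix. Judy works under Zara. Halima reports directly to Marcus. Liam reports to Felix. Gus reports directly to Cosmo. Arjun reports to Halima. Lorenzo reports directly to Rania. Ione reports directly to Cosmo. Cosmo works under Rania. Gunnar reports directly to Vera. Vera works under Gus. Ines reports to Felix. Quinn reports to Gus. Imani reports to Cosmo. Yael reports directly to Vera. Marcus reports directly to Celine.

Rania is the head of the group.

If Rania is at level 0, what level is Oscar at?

Chain from Oscar up to Rania: Oscar → Wyatt → Lorenzo → Rania. That is 3 steps up, so Oscar is 3 levels below Rania.

3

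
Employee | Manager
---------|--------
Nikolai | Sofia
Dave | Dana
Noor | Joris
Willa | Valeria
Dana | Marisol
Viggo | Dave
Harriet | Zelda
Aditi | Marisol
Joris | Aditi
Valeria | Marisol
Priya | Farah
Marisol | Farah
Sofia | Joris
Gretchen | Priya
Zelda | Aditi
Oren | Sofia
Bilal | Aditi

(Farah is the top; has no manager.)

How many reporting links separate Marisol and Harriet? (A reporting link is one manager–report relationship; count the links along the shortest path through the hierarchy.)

Harriet is in Marisol's organization: the chain from Harriet up to Marisol is Harriet → Zelda → Aditi → Marisol, which is 3 links.

3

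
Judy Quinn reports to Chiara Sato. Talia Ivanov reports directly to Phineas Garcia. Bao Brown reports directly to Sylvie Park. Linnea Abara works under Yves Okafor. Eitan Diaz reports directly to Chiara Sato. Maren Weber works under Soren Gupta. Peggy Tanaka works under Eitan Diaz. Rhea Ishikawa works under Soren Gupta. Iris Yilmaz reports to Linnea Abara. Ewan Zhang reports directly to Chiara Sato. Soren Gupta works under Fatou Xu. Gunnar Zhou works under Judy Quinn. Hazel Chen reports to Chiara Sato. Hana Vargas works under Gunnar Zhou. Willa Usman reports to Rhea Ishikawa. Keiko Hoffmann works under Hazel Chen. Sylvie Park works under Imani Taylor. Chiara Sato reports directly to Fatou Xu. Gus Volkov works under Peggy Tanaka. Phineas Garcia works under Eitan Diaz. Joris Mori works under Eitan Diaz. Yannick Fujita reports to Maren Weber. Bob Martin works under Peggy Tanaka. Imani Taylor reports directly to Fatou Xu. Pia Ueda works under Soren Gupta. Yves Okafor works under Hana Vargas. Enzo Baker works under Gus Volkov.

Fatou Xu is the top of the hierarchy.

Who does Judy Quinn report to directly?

Judy Quinn reports directly to Chiara Sato.

Chiara Sato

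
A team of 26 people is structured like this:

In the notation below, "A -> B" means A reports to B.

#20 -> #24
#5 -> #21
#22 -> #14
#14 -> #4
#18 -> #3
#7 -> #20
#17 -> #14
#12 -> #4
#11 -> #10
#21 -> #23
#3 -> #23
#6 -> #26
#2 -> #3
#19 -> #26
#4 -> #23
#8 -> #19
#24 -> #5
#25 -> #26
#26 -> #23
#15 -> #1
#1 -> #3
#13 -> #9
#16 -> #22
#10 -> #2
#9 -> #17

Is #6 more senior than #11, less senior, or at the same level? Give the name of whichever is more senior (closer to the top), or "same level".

#6 is 2 levels below #23; #11 is 4. #6 is higher.

#6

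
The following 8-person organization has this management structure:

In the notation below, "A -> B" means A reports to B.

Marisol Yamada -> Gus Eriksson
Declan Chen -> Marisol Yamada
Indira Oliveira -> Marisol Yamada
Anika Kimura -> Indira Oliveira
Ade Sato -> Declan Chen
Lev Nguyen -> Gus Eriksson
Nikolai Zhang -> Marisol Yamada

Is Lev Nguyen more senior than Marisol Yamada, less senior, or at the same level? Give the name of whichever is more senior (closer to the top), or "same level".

same level

Both Lev Nguyen and Marisol Yamada are 1 level below Gus Eriksson.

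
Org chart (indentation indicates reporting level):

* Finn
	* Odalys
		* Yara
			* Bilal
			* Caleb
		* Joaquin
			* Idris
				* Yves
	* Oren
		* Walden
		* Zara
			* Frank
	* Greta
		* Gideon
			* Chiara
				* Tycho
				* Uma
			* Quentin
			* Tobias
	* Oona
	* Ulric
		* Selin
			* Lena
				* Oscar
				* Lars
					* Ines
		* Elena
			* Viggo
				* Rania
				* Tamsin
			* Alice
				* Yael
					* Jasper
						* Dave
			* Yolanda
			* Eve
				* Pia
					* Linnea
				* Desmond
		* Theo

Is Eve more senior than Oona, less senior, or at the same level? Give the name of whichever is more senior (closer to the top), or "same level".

Oona

Eve is 3 levels below Finn; Oona is 1. Oona is higher.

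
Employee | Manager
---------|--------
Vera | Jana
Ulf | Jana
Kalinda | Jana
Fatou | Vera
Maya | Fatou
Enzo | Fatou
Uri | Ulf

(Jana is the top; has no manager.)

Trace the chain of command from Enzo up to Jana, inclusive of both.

Enzo -> Fatou -> Vera -> Jana

Enzo reports to Fatou. Fatou reports to Vera. Vera reports to Jana. Jana is at the top.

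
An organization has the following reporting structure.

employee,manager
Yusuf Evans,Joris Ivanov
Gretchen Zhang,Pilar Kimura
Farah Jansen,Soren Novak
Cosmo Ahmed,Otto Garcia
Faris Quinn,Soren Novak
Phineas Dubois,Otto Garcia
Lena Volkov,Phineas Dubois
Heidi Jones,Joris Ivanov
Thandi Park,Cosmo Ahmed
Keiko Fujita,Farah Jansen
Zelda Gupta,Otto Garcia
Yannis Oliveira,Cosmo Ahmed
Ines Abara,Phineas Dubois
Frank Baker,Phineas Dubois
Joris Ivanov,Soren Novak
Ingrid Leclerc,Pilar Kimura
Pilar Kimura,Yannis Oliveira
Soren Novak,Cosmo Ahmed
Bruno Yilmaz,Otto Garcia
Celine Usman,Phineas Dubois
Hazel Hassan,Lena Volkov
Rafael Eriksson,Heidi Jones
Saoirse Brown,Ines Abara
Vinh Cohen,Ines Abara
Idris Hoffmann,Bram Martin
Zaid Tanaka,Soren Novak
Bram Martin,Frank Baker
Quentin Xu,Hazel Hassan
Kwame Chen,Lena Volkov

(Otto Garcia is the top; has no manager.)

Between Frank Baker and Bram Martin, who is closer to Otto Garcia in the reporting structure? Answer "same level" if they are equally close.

Frank Baker

Frank Baker is 2 levels below Otto Garcia; Bram Martin is 3. Frank Baker is higher.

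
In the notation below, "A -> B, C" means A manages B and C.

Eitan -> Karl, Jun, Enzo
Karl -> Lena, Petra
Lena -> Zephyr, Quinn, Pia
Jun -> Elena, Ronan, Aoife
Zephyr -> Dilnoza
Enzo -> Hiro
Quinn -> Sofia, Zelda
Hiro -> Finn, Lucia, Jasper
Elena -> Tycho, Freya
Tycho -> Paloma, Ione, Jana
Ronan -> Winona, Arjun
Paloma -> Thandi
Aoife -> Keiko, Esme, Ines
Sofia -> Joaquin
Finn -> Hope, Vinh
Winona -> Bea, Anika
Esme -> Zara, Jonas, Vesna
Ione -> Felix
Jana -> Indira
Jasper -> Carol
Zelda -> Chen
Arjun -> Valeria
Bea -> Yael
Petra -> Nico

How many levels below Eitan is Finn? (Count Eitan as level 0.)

3

Chain from Finn up to Eitan: Finn → Hiro → Enzo → Eitan. That is 3 steps up, so Finn is 3 levels below Eitan.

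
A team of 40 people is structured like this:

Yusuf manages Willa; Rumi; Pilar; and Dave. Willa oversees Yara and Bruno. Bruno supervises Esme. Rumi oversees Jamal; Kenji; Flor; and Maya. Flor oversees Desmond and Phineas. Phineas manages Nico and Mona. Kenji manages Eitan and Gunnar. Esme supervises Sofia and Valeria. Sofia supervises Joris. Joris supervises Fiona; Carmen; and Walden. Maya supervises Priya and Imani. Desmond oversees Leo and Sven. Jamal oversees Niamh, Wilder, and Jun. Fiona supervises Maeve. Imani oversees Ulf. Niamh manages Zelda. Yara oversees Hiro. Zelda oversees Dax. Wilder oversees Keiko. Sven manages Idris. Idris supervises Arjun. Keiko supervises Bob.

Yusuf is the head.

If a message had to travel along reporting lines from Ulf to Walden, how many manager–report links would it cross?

10

Ulf is 4 levels below Yusuf, and Walden is 6 levels below Yusuf (their lowest common manager). The shortest path runs up from Ulf to Yusuf and back down to Walden: 4 + 6 = 10 links.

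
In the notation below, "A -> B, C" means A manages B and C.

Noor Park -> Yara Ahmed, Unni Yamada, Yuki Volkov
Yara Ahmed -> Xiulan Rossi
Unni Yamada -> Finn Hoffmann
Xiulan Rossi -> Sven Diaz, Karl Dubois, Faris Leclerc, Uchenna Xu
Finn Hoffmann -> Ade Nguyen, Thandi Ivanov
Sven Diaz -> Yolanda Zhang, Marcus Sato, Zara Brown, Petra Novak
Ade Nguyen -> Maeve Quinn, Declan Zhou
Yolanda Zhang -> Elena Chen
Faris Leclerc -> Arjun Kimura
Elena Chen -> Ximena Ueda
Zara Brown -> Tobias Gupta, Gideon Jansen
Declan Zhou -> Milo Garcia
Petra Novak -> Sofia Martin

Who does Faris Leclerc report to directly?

Xiulan Rossi

Faris Leclerc reports directly to Xiulan Rossi.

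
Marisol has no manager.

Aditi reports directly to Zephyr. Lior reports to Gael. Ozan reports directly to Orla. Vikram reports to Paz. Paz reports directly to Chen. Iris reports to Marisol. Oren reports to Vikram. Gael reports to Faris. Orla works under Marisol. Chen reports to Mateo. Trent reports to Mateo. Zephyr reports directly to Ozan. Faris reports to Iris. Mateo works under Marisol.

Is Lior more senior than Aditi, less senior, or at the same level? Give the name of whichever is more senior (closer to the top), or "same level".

Both Lior and Aditi are 4 levels below Marisol.

same level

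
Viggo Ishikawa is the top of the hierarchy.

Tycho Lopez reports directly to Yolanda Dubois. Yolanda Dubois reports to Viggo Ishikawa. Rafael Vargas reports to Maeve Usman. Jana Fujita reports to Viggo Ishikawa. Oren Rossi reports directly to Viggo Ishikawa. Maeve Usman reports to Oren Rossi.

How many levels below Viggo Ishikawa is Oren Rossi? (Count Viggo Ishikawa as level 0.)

1

Chain from Oren Rossi up to Viggo Ishikawa: Oren Rossi → Viggo Ishikawa. That is 1 step up, so Oren Rossi is 1 level below Viggo Ishikawa.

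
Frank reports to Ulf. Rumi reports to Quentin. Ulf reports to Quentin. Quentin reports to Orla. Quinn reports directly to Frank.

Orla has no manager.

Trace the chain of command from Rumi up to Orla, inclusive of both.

Rumi -> Quentin -> Orla

Rumi reports to Quentin. Quentin reports to Orla. Orla is at the top.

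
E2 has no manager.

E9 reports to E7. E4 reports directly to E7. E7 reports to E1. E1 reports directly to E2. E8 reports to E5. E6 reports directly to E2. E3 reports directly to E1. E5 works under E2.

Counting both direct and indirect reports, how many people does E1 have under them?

4

E1 directly manages E3, E7. E3 has no reports. Under E7: E4, E9 (2). So E1's organization is 2 direct reports plus everyone under them: 1 + 3 = 4.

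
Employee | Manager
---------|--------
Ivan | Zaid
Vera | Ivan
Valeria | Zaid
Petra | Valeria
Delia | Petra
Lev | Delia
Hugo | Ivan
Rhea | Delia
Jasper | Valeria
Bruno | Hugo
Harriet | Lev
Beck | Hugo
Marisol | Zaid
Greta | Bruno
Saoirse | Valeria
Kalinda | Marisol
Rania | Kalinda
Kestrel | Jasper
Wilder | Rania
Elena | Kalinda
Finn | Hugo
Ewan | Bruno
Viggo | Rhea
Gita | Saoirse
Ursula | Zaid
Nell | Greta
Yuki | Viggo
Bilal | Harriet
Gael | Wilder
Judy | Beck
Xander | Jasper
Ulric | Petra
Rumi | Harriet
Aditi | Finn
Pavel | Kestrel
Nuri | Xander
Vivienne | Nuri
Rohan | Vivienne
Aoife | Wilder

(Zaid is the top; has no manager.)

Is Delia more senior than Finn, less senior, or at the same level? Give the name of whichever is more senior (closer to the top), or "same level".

same level

Both Delia and Finn are 3 levels below Zaid.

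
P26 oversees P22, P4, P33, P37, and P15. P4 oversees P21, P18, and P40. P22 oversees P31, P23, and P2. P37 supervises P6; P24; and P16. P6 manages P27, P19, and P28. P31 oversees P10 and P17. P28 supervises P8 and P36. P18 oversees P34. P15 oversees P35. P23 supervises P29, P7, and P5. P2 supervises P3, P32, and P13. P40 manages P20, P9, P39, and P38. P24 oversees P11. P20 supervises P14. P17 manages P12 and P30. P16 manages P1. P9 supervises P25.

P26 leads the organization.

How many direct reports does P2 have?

3

P2 directly manages P3, P32, P13. That is 3 direct reports.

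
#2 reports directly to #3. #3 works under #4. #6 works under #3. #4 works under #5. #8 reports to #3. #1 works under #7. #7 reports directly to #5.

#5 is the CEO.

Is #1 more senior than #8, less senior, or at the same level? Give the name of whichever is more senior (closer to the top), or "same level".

#1 is 2 levels below #5; #8 is 3. #1 is higher.

#1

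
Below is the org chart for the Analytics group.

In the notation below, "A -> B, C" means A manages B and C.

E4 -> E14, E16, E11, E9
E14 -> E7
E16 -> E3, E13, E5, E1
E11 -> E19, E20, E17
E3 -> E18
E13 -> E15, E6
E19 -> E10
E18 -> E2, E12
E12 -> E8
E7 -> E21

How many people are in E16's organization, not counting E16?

10

E16 directly manages E3, E13, E5, E1. Under E3: E18, E12, E8, E2 (4). Under E13: E6, E15 (2). E5 has no reports. E1 has no reports. So E16's organization is 4 direct reports plus everyone under them: 5 + 3 + 1 + 1 = 10.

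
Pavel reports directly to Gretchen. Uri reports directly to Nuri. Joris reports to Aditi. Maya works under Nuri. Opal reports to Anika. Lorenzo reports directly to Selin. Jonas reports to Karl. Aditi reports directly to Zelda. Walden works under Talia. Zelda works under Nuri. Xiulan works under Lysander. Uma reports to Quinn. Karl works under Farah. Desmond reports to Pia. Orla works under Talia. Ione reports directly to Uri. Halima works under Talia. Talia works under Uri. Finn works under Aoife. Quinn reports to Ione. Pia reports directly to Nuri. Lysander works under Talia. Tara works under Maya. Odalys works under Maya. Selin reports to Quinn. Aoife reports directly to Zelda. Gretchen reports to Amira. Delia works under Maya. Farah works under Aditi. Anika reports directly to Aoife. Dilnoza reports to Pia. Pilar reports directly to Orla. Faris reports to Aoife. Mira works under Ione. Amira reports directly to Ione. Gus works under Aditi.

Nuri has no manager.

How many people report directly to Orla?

Orla directly manages Pilar. That is 1 direct report.

1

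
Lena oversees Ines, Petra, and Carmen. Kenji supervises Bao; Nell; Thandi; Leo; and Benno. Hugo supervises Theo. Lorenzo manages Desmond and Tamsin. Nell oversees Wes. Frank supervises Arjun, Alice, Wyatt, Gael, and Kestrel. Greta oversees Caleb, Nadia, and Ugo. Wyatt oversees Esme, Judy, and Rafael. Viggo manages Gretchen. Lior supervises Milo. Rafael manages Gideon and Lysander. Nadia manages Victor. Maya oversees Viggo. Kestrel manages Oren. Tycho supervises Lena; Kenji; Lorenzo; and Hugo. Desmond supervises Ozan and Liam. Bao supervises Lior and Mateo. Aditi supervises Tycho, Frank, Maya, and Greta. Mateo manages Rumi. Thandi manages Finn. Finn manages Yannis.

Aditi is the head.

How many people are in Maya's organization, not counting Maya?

Maya directly manages Viggo. Under Viggo: Gretchen (1). That's 2 in total.

2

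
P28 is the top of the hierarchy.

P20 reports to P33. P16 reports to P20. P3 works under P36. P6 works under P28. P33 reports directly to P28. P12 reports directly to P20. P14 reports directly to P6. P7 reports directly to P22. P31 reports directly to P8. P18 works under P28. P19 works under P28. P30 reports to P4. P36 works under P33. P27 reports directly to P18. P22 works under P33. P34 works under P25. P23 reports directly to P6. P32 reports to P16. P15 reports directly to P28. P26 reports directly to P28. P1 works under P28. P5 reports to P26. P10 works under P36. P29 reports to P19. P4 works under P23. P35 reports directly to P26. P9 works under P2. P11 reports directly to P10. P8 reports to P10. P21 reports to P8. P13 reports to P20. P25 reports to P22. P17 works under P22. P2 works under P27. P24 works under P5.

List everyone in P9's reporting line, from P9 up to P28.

P9 -> P2 -> P27 -> P18 -> P28

P9 reports to P2. P2 reports to P27. P27 reports to P18. P18 reports to P28. P28 is at the top.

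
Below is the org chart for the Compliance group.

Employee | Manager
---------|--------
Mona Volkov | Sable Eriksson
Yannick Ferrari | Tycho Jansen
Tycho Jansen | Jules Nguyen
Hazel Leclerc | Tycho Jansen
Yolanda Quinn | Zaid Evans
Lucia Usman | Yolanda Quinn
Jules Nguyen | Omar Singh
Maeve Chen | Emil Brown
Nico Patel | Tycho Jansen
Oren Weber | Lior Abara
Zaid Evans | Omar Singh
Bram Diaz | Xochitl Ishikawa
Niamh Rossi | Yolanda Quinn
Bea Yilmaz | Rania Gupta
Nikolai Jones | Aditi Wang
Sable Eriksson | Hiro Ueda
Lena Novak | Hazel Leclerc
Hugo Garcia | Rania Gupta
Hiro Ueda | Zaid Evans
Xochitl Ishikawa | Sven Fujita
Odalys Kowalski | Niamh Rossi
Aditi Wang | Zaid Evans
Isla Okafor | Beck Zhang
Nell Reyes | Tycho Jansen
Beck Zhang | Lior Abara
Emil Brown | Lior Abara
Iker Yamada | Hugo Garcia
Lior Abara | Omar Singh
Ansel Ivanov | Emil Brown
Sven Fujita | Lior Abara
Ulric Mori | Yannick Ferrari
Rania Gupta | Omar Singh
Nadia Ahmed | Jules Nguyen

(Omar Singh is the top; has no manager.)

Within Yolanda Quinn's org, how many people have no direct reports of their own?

The people in Yolanda Quinn's organization with no one reporting to them are Lucia Usman, Odalys Kowalski. That is 2.

2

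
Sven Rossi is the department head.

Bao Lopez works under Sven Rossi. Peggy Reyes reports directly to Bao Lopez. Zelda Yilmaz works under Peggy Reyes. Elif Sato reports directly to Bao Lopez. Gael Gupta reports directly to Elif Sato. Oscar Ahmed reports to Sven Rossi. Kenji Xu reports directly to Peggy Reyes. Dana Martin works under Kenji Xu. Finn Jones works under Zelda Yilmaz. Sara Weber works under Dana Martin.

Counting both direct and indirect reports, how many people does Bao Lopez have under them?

Bao Lopez directly manages Peggy Reyes, Elif Sato. Under Peggy Reyes: Kenji Xu, Dana Martin, Sara Weber, Zelda Yilmaz, Finn Jones (5). Under Elif Sato: Gael Gupta (1). So Bao Lopez's organization is 2 direct reports plus everyone under them: 6 + 2 = 8.

8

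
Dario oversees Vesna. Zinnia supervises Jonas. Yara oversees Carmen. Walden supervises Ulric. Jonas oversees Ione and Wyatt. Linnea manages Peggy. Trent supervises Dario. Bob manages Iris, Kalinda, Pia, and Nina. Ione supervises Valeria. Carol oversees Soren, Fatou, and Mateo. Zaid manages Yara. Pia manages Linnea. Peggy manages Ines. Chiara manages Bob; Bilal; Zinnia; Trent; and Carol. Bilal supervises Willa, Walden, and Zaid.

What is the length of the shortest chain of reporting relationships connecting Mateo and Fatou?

Mateo is 1 level below Carol, and Fatou is 1 level below Carol (their lowest common manager). The shortest path runs up from Mateo to Carol and back down to Fatou: 1 + 1 = 2 links.

2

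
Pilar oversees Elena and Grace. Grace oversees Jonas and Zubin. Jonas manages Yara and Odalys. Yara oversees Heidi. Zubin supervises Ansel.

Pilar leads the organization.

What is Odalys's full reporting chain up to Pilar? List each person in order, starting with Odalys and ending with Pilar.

Odalys -> Jonas -> Grace -> Pilar

Odalys reports to Jonas. Jonas reports to Grace. Grace reports to Pilar. Pilar is at the top.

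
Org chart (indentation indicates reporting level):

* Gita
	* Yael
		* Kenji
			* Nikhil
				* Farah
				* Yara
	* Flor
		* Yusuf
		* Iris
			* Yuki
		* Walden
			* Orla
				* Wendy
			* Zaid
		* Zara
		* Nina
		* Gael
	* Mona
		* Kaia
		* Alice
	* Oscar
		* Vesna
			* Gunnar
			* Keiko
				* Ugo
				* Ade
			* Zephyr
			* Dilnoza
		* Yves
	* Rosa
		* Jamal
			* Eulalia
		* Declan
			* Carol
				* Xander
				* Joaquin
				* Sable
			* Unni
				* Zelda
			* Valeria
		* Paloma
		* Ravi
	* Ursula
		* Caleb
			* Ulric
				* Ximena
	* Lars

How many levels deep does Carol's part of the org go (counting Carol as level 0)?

The longest chain under Carol runs Carol → Sable, which is 1 level below Carol.

1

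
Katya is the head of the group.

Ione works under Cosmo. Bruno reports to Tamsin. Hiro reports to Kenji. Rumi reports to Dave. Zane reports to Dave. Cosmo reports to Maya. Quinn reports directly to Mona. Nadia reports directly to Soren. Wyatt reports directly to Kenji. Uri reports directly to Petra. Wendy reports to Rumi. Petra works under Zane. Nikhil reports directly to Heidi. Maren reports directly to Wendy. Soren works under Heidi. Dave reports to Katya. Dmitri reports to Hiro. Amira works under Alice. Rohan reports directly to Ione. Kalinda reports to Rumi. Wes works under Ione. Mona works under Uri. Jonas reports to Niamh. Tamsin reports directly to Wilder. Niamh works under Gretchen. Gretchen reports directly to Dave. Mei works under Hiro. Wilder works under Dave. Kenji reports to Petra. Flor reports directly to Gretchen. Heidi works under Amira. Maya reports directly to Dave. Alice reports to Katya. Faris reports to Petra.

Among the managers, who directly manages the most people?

Dave

Direct-report counts: Katya has 2; Alice has 1; Amira has 1; Heidi has 2; Soren has 1; Dave has 5; Gretchen has 2; Niamh has 1; Maya has 1; Cosmo has 1; Ione has 2; Rumi has 2; Wendy has 1; Wilder has 1; Tamsin has 1; Zane has 1; Petra has 3; Uri has 1; Mona has 1; Kenji has 2; Hiro has 2. The largest is 5, held by Dave.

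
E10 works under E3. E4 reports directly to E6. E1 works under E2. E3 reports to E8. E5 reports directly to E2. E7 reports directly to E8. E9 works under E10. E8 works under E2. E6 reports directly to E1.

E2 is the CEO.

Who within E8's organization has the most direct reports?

Direct-report counts within E8's organization: E8 has 2; E3 has 1; E10 has 1. The largest is 2, held by E8.

E8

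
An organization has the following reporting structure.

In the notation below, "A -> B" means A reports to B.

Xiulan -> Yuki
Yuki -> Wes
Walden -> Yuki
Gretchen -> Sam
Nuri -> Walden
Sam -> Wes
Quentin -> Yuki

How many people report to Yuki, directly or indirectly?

Yuki directly manages Walden, Quentin, Xiulan. Under Walden: Nuri (1). Quentin has no reports. Xiulan has no reports. So Yuki's organization is 3 direct reports plus everyone under them: 2 + 1 + 1 = 4.

4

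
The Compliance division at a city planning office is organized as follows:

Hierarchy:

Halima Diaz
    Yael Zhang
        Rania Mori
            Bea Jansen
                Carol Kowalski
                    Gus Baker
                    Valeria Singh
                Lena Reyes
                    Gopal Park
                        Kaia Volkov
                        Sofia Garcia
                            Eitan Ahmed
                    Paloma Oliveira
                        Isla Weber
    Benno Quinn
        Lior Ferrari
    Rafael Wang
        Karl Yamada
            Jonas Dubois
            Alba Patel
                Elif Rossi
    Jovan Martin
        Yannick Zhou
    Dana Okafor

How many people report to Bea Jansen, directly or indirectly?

10

Bea Jansen directly manages Carol Kowalski, Lena Reyes. Under Carol Kowalski: Valeria Singh, Gus Baker (2). Under Lena Reyes: Paloma Oliveira, Isla Weber, Gopal Park, Sofia Garcia, Eitan Ahmed, Kaia Volkov (6). So Bea Jansen's organization is 2 direct reports plus everyone under them: 3 + 7 = 10.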